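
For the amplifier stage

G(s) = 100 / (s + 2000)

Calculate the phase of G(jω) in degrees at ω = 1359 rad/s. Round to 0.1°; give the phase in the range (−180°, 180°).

-34.2°

At s = jω = j1359:
pole (s+2000): 2000 + j1359 → |·| = √(2000²+1359²) = √5846881 ≈ 2418, ∠ = arctan(1359/2000) ≈ 34.20°
∠G = 0.00° − 34.20° = -34.20°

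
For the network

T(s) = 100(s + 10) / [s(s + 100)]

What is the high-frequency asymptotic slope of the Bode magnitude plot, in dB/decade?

-20 dB/decade

Each pole contributes −20 dB/decade at high frequency; each zero contributes +20 dB/decade.
Net: 1 zero(s) − 2 pole(s) → -20 dB/decade.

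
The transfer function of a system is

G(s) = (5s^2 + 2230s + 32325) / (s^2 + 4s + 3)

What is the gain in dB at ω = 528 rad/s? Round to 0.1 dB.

16.2 dB

Substitute s = j528:
Numerator: 5(j528)^2 + 2230(j528) + 32325 = -1361595 + j1177440
Denominator: (j528)^2 + 4(j528) + 3 = -278781 + j2112
|N| = √(1361595² + 1177440²) ≈ 1.8001e+06, ∠N ≈ 139.15°
|D| = √(278781² + 2112²) ≈ 2.7879e+05, ∠D ≈ 179.57°
|G| = 1.8001e+06 / 2.7879e+05 ≈ 6.4568
Gain = 20 log₁₀(6.4568) ≈ 16.20 dB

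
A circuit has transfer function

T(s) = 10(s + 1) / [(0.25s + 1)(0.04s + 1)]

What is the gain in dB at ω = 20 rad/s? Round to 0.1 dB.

At ω = 20 rad/s:
zero (1 + j20·1) = 1 + j20 → |·| ≈ 20.025, ∠ ≈ 87.14°
pole (1 + j20·0.25) = 1 + j5 → |·| ≈ 5.099, ∠ ≈ 78.69°
pole (1 + j20·0.04) = 1 + j0.8 → |·| ≈ 1.2806, ∠ ≈ 38.66°
|T| = 10 · 20.025 / (5.099 · 1.2806) ≈ 30.667
Gain = 20 log₁₀(30.667) ≈ 29.73 dB

29.7 dB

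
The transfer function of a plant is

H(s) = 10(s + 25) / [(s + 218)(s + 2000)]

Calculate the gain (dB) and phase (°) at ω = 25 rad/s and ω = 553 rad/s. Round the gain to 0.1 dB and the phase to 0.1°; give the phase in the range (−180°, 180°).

At s = jω = j25:
zero (s+25): 25 + j25 → |·| = √(25²+25²) = √1250 ≈ 35.355, ∠ = arctan(25/25) ≈ 45.00°
pole (s+218): 218 + j25 → |·| = √(218²+25²) = √48149 ≈ 219.43, ∠ = arctan(25/218) ≈ 6.54°
pole (s+2000): 2000 + j25 → |·| = √(2000²+25²) = √4000625 ≈ 2000.2, ∠ = arctan(25/2000) ≈ 0.72°
|H| = 10 · 35.355 / 4.389e+05 ≈ 0.00080554
Gain = 20 log₁₀(0.00080554) ≈ -61.88 dB
∠H = 45.00° − 7.26° = 37.74°

At s = jω = j553:
zero (s+25): 25 + j553 → |·| = √(25²+553²) = √306434 ≈ 553.56, ∠ = arctan(553/25) ≈ 87.41°
pole (s+218): 218 + j553 → |·| = √(218²+553²) = √353333 ≈ 594.42, ∠ = arctan(553/218) ≈ 68.48°
pole (s+2000): 2000 + j553 → |·| = √(2000²+553²) = √4305809 ≈ 2075, ∠ = arctan(553/2000) ≈ 15.46°
|H| = 10 · 553.56 / 1.2334e+06 ≈ 0.0044881
Gain = 20 log₁₀(0.0044881) ≈ -46.96 dB
∠H = 87.41° − 83.94° = 3.47°

ω = 25: -61.9 dB, 37.7°; ω = 553: -47.0 dB, 3.5°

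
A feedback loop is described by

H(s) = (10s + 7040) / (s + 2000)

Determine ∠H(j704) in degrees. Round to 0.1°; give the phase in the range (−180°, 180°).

25.6°

Substitute s = j704:
Numerator: 10(j704) + 7040 = 7040 + j7040
Denominator: (j704) + 2000 = 2000 + j704
|N| = √(7040² + 7040²) ≈ 9956.1, ∠N ≈ 45.00°
|D| = √(2000² + 704²) ≈ 2120.3, ∠D ≈ 19.39°
∠H = 45.00° − 19.39° = 25.61°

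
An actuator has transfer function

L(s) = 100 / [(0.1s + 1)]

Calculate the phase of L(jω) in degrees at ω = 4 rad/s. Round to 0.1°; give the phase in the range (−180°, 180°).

At ω = 4 rad/s:
pole (1 + j4·0.1) = 1 + j0.4 → |·| ≈ 1.077, ∠ ≈ 21.80°
∠L = (0°) − (21.80°) = -21.80°

-21.8°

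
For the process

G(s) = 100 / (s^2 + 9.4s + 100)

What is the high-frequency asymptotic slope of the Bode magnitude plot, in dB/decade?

-40 dB/decade

Each pole contributes −20 dB/decade at high frequency; each zero contributes +20 dB/decade.
Net: 0 zero(s) − 2 pole(s) → -40 dB/decade.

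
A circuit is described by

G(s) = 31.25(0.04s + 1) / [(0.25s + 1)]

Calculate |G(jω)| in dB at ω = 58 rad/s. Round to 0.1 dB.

14.7 dB

At ω = 58 rad/s:
zero (1 + j58·0.04) = 1 + j2.32 → |·| ≈ 2.5263, ∠ ≈ 66.68°
pole (1 + j58·0.25) = 1 + j14.5 → |·| ≈ 14.534, ∠ ≈ 86.05°
|G| = 31.25 · 2.5263 / (14.534) ≈ 5.4319
Gain = 20 log₁₀(5.4319) ≈ 14.70 dB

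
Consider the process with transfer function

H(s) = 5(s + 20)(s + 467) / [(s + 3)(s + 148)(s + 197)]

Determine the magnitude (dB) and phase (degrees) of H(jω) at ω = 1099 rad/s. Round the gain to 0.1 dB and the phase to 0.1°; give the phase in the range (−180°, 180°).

At s = jω = j1099:
zero (s+20): 20 + j1099 → |·| = √(20²+1099²) = √1208201 ≈ 1099.2, ∠ = arctan(1099/20) ≈ 88.96°
zero (s+467): 467 + j1099 → |·| = √(467²+1099²) = √1425890 ≈ 1194.1, ∠ = arctan(1099/467) ≈ 66.98°
pole (s+3): 3 + j1099 → |·| = √(3²+1099²) = √1207810 ≈ 1099, ∠ = arctan(1099/3) ≈ 89.84°
pole (s+148): 148 + j1099 → |·| = √(148²+1099²) = √1229705 ≈ 1108.9, ∠ = arctan(1099/148) ≈ 82.33°
pole (s+197): 197 + j1099 → |·| = √(197²+1099²) = √1246610 ≈ 1116.5, ∠ = arctan(1099/197) ≈ 79.84°
|H| = 5 · 1.3126e+06 / 1.3607e+09 ≈ 0.0048233
Gain = 20 log₁₀(0.0048233) ≈ -46.33 dB
∠H = 155.94° − 252.01° = -96.07°

-46.3 dB, -96.1°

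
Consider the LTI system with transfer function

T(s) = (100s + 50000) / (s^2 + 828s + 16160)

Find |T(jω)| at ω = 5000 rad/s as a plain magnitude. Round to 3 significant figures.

0.0198

Substitute s = j5000:
Numerator: 100(j5000) + 50000 = 50000 + j500000
Denominator: (j5000)^2 + 828(j5000) + 16160 = -24983840 + j4140000
|N| = √(50000² + 500000²) ≈ 5.0249e+05, ∠N ≈ 84.29°
|D| = √(24983840² + 4140000²) ≈ 2.5325e+07, ∠D ≈ 170.59°
|T| = 5.0249e+05 / 2.5325e+07 ≈ 0.019842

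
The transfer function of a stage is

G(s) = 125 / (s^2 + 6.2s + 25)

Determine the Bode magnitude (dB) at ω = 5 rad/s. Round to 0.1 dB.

12.1 dB

At s = jω = j5:
quadratic: (j5)² + 6.2·j5 + 25 = 0 + j31 → |·| ≈ 31, ∠ ≈ 90.00°
|G| = 125 / 31 ≈ 4.0323
Gain = 20 log₁₀(4.0323) ≈ 12.11 dB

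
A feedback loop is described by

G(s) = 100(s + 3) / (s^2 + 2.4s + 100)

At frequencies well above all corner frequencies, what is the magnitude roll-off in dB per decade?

-20 dB/decade

Each pole contributes −20 dB/decade at high frequency; each zero contributes +20 dB/decade.
Net: 1 zero(s) − 2 pole(s) → -20 dB/decade.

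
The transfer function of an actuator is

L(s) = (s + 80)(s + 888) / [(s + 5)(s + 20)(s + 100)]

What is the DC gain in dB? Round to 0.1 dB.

L(0) = 1·80·888 / (5·20·100) = 7.104
20 log₁₀(7.104) ≈ 17.03 dB

17.0 dB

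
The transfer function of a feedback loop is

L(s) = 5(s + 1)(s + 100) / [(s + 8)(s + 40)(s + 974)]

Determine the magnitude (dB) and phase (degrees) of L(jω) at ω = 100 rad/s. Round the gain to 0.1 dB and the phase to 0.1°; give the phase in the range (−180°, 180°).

At s = jω = j100:
zero (s+1): 1 + j100 → |·| = √(1²+100²) = √10001 ≈ 100, ∠ = arctan(100/1) ≈ 89.43°
zero (s+100): 100 + j100 → |·| = √(100²+100²) = √20000 ≈ 141.42, ∠ = arctan(100/100) ≈ 45.00°
pole (s+8): 8 + j100 → |·| = √(8²+100²) = √10064 ≈ 100.32, ∠ = arctan(100/8) ≈ 85.43°
pole (s+40): 40 + j100 → |·| = √(40²+100²) = √11600 ≈ 107.7, ∠ = arctan(100/40) ≈ 68.20°
pole (s+974): 974 + j100 → |·| = √(974²+100²) = √958676 ≈ 979.12, ∠ = arctan(100/974) ≈ 5.86°
|L| = 5 · 14142 / 1.0579e+07 ≈ 0.006684
Gain = 20 log₁₀(0.006684) ≈ -43.50 dB
∠L = 134.43° − 159.49° = -25.06°

-43.5 dB, -25.1°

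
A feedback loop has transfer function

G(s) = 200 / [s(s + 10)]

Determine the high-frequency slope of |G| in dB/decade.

Each pole contributes −20 dB/decade at high frequency; each zero contributes +20 dB/decade.
Net: 0 zero(s) − 2 pole(s) → -40 dB/decade.

-40 dB/decade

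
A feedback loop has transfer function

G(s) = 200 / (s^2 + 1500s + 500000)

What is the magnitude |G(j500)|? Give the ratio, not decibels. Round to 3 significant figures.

0.000253

Substitute s = j500:
Numerator: 200 = 200 + j0
Denominator: (j500)^2 + 1500(j500) + 500000 = 250000 + j750000
|N| = √(200² + 0²) ≈ 200, ∠N ≈ 0.00°
|D| = √(250000² + 750000²) ≈ 7.9057e+05, ∠D ≈ 71.57°
|G| = 200 / 7.9057e+05 ≈ 0.00025298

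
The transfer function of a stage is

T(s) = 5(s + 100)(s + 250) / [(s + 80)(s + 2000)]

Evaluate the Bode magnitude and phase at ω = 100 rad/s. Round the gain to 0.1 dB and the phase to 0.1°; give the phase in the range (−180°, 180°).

At s = jω = j100:
zero (s+100): 100 + j100 → |·| = √(100²+100²) = √20000 ≈ 141.42, ∠ = arctan(100/100) ≈ 45.00°
zero (s+250): 250 + j100 → |·| = √(250²+100²) = √72500 ≈ 269.26, ∠ = arctan(100/250) ≈ 21.80°
pole (s+80): 80 + j100 → |·| = √(80²+100²) = √16400 ≈ 128.06, ∠ = arctan(100/80) ≈ 51.34°
pole (s+2000): 2000 + j100 → |·| = √(2000²+100²) = √4010000 ≈ 2002.5, ∠ = arctan(100/2000) ≈ 2.86°
|T| = 5 · 38079 / 2.5644e+05 ≈ 0.74245
Gain = 20 log₁₀(0.74245) ≈ -2.59 dB
∠T = 66.80° − 54.20° = 12.60°

-2.6 dB, 12.6°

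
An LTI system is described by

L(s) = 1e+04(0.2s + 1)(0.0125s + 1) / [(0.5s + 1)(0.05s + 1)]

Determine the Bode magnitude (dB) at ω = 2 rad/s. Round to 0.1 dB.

77.6 dB

At ω = 2 rad/s:
zero (1 + j2·0.2) = 1 + j0.4 → |·| ≈ 1.077, ∠ ≈ 21.80°
zero (1 + j2·0.0125) = 1 + j0.025 → |·| ≈ 1.0003, ∠ ≈ 1.43°
pole (1 + j2·0.5) = 1 + j1 → |·| ≈ 1.4142, ∠ ≈ 45.00°
pole (1 + j2·0.05) = 1 + j0.1 → |·| ≈ 1.005, ∠ ≈ 5.71°
|L| = 1e+04 · 1.077 · 1.0003 / (1.4142 · 1.005) ≈ 7580
Gain = 20 log₁₀(7580) ≈ 77.59 dB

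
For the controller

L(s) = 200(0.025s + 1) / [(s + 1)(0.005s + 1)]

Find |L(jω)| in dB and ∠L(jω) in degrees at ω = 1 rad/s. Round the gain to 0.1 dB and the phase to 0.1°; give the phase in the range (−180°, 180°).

43.0 dB, -43.9°

At ω = 1 rad/s:
zero (1 + j1·0.025) = 1 + j0.025 → |·| ≈ 1.0003, ∠ ≈ 1.43°
pole (1 + j1·1) = 1 + j1 → |·| ≈ 1.4142, ∠ ≈ 45.00°
pole (1 + j1·0.005) = 1 + j0.005 → |·| ≈ 1, ∠ ≈ 0.29°
|L| = 200 · 1.0003 / (1.4142 · 1) ≈ 141.47
Gain = 20 log₁₀(141.47) ≈ 43.01 dB
∠L = (1.43°) − (45.00° + 0.29°) = -43.86°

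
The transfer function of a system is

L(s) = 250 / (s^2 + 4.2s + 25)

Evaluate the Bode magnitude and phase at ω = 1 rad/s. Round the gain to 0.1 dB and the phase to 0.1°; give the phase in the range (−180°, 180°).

20.2 dB, -9.9°

At s = jω = j1:
quadratic: (j1)² + 4.2·j1 + 25 = 24 + j4.2 → |·| ≈ 24.365, ∠ ≈ 9.93°
|L| = 250 / 24.365 ≈ 10.261
Gain = 20 log₁₀(10.261) ≈ 20.22 dB
∠L = 0.00° − 9.93° = -9.93°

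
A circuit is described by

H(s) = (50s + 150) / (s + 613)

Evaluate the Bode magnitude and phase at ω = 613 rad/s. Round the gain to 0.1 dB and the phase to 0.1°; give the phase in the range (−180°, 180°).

31.0 dB, 44.7°

Substitute s = j613:
Numerator: 50(j613) + 150 = 150 + j30650
Denominator: (j613) + 613 = 613 + j613
|N| = √(150² + 30650²) ≈ 30650, ∠N ≈ 89.72°
|D| = √(613² + 613²) ≈ 866.91, ∠D ≈ 45.00°
|H| = 30650 / 866.91 ≈ 35.355
Gain = 20 log₁₀(35.355) ≈ 30.97 dB
∠H = 89.72° − 45.00° = 44.72°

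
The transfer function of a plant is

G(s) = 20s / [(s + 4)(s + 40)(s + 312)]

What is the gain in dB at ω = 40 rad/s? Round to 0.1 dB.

At s = jω = j40:
zero at origin: s = j40 → |·| = 40, ∠ = 90.00°
pole (s+4): 4 + j40 → |·| = √(4²+40²) = √1616 ≈ 40.2, ∠ = arctan(40/4) ≈ 84.29°
pole (s+40): 40 + j40 → |·| = √(40²+40²) = √3200 ≈ 56.569, ∠ = arctan(40/40) ≈ 45.00°
pole (s+312): 312 + j40 → |·| = √(312²+40²) = √98944 ≈ 314.55, ∠ = arctan(40/312) ≈ 7.31°
|G| = 20 · 40 / 7.1531e+05 ≈ 0.0011184
Gain = 20 log₁₀(0.0011184) ≈ -59.03 dB

-59.0 dB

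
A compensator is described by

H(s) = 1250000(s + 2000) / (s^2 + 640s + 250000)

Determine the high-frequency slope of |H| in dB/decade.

-20 dB/decade

Each pole contributes −20 dB/decade at high frequency; each zero contributes +20 dB/decade.
Net: 1 zero(s) − 2 pole(s) → -20 dB/decade.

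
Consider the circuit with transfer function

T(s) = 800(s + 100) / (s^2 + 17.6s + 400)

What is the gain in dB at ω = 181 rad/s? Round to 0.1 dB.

At s = jω = j181:
zero (s+100): 100 + j181 → |·| = √(100²+181²) = √42761 ≈ 206.79, ∠ = arctan(181/100) ≈ 61.08°
quadratic: (j181)² + 17.6·j181 + 400 = -32361 + j3185.6 → |·| ≈ 32517, ∠ ≈ 174.38°
|T| = 800 · 206.79 / 32517 ≈ 5.0876
Gain = 20 log₁₀(5.0876) ≈ 14.13 dB

14.1 dB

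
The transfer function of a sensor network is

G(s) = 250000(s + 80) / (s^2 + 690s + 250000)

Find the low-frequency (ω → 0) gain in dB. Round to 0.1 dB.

38.1 dB

G(0) = 250000·80 / 250000 = 80
20 log₁₀(80) ≈ 38.06 dB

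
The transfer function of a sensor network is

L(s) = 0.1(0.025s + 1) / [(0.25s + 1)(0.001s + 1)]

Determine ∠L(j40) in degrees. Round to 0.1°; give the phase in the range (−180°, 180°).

At ω = 40 rad/s:
zero (1 + j40·0.025) = 1 + j1 → |·| ≈ 1.4142, ∠ ≈ 45.00°
pole (1 + j40·0.25) = 1 + j10 → |·| ≈ 10.05, ∠ ≈ 84.29°
pole (1 + j40·0.001) = 1 + j0.04 → |·| ≈ 1.0008, ∠ ≈ 2.29°
∠L = (45.00°) − (84.29° + 2.29°) = -41.58°

-41.6°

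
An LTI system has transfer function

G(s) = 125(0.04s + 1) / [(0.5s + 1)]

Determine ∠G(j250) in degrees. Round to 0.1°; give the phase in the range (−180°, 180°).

-5.3°

At ω = 250 rad/s:
zero (1 + j250·0.04) = 1 + j10 → |·| ≈ 10.05, ∠ ≈ 84.29°
pole (1 + j250·0.5) = 1 + j125 → |·| ≈ 125, ∠ ≈ 89.54°
∠G = (84.29°) − (89.54°) = -5.25°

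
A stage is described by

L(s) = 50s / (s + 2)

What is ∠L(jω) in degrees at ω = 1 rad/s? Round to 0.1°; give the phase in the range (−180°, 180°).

At s = jω = j1:
zero at origin: s = j1 → |·| = 1, ∠ = 90.00°
pole (s+2): 2 + j1 → |·| = √(2²+1²) = √5 ≈ 2.2361, ∠ = arctan(1/2) ≈ 26.57°
∠L = 90.00° − 26.57° = 63.43°

63.4°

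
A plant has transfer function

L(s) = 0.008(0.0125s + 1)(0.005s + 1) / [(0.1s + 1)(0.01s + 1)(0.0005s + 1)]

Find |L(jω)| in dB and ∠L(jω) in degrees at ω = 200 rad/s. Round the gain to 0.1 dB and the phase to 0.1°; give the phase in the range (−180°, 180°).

-63.4 dB, -43.1°

At ω = 200 rad/s:
zero (1 + j200·0.0125) = 1 + j2.5 → |·| ≈ 2.6926, ∠ ≈ 68.20°
zero (1 + j200·0.005) = 1 + j1 → |·| ≈ 1.4142, ∠ ≈ 45.00°
pole (1 + j200·0.1) = 1 + j20 → |·| ≈ 20.025, ∠ ≈ 87.14°
pole (1 + j200·0.01) = 1 + j2 → |·| ≈ 2.2361, ∠ ≈ 63.43°
pole (1 + j200·0.0005) = 1 + j0.1 → |·| ≈ 1.005, ∠ ≈ 5.71°
|L| = 0.008 · 2.6926 · 1.4142 / (20.025 · 2.2361 · 1.005) ≈ 0.00067693
Gain = 20 log₁₀(0.00067693) ≈ -63.39 dB
∠L = (68.20° + 45.00°) − (87.14° + 63.43° + 5.71°) = -43.08°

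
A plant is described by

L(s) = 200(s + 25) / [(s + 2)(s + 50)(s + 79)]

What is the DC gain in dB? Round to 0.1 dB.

-4.0 dB

L(0) = 200·25 / (2·50·79) ≈ 0.63291
20 log₁₀(0.63291) ≈ -3.97 dB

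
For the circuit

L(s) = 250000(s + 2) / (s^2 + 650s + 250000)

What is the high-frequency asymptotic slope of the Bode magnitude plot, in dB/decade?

Each pole contributes −20 dB/decade at high frequency; each zero contributes +20 dB/decade.
Net: 1 zero(s) − 2 pole(s) → -20 dB/decade.

-20 dB/decade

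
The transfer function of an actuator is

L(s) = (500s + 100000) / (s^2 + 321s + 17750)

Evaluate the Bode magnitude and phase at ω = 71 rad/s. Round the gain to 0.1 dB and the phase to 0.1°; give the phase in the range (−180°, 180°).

12.2 dB, -41.3°

Substitute s = j71:
Numerator: 500(j71) + 100000 = 100000 + j35500
Denominator: (j71)^2 + 321(j71) + 17750 = 12709 + j22791
|N| = √(100000² + 35500²) ≈ 1.0611e+05, ∠N ≈ 19.54°
|D| = √(12709² + 22791²) ≈ 26095, ∠D ≈ 60.85°
|L| = 1.0611e+05 / 26095 ≈ 4.0663
Gain = 20 log₁₀(4.0663) ≈ 12.18 dB
∠L = 19.54° − 60.85° = -41.31°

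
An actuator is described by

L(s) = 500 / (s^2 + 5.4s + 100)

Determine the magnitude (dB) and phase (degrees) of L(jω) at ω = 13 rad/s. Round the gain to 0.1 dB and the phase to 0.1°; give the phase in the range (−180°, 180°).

14.1 dB, -134.5°

At s = jω = j13:
quadratic: (j13)² + 5.4·j13 + 100 = -69 + j70.2 → |·| ≈ 98.433, ∠ ≈ 134.51°
|L| = 500 / 98.433 ≈ 5.0796
Gain = 20 log₁₀(5.0796) ≈ 14.12 dB
∠L = 0.00° − 134.51° = -134.51°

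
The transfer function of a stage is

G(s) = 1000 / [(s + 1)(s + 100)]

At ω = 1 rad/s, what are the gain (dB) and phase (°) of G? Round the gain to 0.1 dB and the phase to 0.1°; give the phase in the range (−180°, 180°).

At s = jω = j1:
pole (s+1): 1 + j1 → |·| = √(1²+1²) = √2 ≈ 1.4142, ∠ = arctan(1/1) ≈ 45.00°
pole (s+100): 100 + j1 → |·| = √(100²+1²) = √10001 ≈ 100, ∠ = arctan(1/100) ≈ 0.57°
|G| = 1000 / 141.42 ≈ 7.0711
Gain = 20 log₁₀(7.0711) ≈ 16.99 dB
∠G = 0.00° − 45.57° = -45.57°

17.0 dB, -45.6°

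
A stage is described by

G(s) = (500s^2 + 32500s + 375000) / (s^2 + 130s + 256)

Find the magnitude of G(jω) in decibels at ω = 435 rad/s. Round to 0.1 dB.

Substitute s = j435:
Numerator: 500(j435)^2 + 32500(j435) + 375000 = -94237500 + j14137500
Denominator: (j435)^2 + 130(j435) + 256 = -188969 + j56550
|N| = √(94237500² + 14137500²) ≈ 9.5292e+07, ∠N ≈ 171.47°
|D| = √(188969² + 56550²) ≈ 1.9725e+05, ∠D ≈ 163.34°
|G| = 9.5292e+07 / 1.9725e+05 ≈ 483.1
Gain = 20 log₁₀(483.1) ≈ 53.68 dB

53.7 dB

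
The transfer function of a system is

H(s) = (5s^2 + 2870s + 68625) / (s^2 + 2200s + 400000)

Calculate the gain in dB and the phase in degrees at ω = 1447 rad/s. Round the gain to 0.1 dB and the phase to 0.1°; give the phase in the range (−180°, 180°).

9.8 dB, 40.2°

Substitute s = j1447:
Numerator: 5(j1447)^2 + 2870(j1447) + 68625 = -10400420 + j4152890
Denominator: (j1447)^2 + 2200(j1447) + 400000 = -1693809 + j3183400
|N| = √(10400420² + 4152890²) ≈ 1.1199e+07, ∠N ≈ 158.23°
|D| = √(1693809² + 3183400²) ≈ 3.606e+06, ∠D ≈ 118.02°
|H| = 1.1199e+07 / 3.606e+06 ≈ 3.1057
Gain = 20 log₁₀(3.1057) ≈ 9.84 dB
∠H = 158.23° − 118.02° = 40.21°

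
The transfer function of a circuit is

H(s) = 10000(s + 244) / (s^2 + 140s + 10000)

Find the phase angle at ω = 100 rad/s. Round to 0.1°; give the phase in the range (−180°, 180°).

At s = jω = j100:
zero (s+244): 244 + j100 → |·| = √(244²+100²) = √69536 ≈ 263.7, ∠ = arctan(100/244) ≈ 22.29°
quadratic: (j100)² + 140·j100 + 10000 = 0 + j14000 → |·| ≈ 14000, ∠ ≈ 90.00°
∠H = 22.29° − 90.00° = -67.71°

-67.7°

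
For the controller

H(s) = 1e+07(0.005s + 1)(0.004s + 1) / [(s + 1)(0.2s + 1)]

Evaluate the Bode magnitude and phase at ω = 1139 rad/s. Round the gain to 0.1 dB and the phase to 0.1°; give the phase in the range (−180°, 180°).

At ω = 1139 rad/s:
zero (1 + j1139·0.005) = 1 + j5.695 → |·| ≈ 5.7821, ∠ ≈ 80.04°
zero (1 + j1139·0.004) = 1 + j4.556 → |·| ≈ 4.6645, ∠ ≈ 77.62°
pole (1 + j1139·1) = 1 + j1139 → |·| ≈ 1139, ∠ ≈ 89.95°
pole (1 + j1139·0.2) = 1 + j227.8 → |·| ≈ 227.8, ∠ ≈ 89.75°
|H| = 1e+07 · 5.7821 · 4.6645 / (1139 · 227.8) ≈ 1039.5
Gain = 20 log₁₀(1039.5) ≈ 60.34 dB
∠H = (80.04° + 77.62°) − (89.95° + 89.75°) = -22.04°

60.3 dB, -22.0°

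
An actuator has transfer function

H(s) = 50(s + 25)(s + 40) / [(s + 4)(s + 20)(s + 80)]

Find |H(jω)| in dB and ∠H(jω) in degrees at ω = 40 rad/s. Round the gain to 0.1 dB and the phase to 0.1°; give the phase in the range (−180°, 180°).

At s = jω = j40:
zero (s+25): 25 + j40 → |·| = √(25²+40²) = √2225 ≈ 47.17, ∠ = arctan(40/25) ≈ 57.99°
zero (s+40): 40 + j40 → |·| = √(40²+40²) = √3200 ≈ 56.569, ∠ = arctan(40/40) ≈ 45.00°
pole (s+4): 4 + j40 → |·| = √(4²+40²) = √1616 ≈ 40.2, ∠ = arctan(40/4) ≈ 84.29°
pole (s+20): 20 + j40 → |·| = √(20²+40²) = √2000 ≈ 44.721, ∠ = arctan(40/20) ≈ 63.43°
pole (s+80): 80 + j40 → |·| = √(80²+40²) = √8000 ≈ 89.443, ∠ = arctan(40/80) ≈ 26.57°
|H| = 50 · 2668.4 / 1.608e+05 ≈ 0.82973
Gain = 20 log₁₀(0.82973) ≈ -1.62 dB
∠H = 102.99° − 174.29° = -71.30°

-1.6 dB, -71.3°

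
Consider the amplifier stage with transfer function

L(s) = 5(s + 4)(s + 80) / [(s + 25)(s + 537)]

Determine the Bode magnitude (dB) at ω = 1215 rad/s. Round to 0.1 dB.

13.2 dB

At s = jω = j1215:
zero (s+4): 4 + j1215 → |·| = √(4²+1215²) = √1476241 ≈ 1215, ∠ = arctan(1215/4) ≈ 89.81°
zero (s+80): 80 + j1215 → |·| = √(80²+1215²) = √1482625 ≈ 1217.6, ∠ = arctan(1215/80) ≈ 86.23°
pole (s+25): 25 + j1215 → |·| = √(25²+1215²) = √1476850 ≈ 1215.3, ∠ = arctan(1215/25) ≈ 88.82°
pole (s+537): 537 + j1215 → |·| = √(537²+1215²) = √1764594 ≈ 1328.4, ∠ = arctan(1215/537) ≈ 66.16°
|L| = 5 · 1.4794e+06 / 1.6144e+06 ≈ 4.5819
Gain = 20 log₁₀(4.5819) ≈ 13.22 dB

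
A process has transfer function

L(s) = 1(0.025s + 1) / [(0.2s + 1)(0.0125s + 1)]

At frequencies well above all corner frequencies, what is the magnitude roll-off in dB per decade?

-20 dB/decade

Each pole contributes −20 dB/decade at high frequency; each zero contributes +20 dB/decade.
Net: 1 zero(s) − 2 pole(s) → -20 dB/decade.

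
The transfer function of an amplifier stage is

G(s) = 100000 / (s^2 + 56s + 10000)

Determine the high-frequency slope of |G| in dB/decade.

Each pole contributes −20 dB/decade at high frequency; each zero contributes +20 dB/decade.
Net: 0 zero(s) − 2 pole(s) → -40 dB/decade.

-40 dB/decade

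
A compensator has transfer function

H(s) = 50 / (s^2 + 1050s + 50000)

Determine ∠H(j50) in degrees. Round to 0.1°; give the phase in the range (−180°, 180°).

-47.9°

Substitute s = j50:
Numerator: 50 = 50 + j0
Denominator: (j50)^2 + 1050(j50) + 50000 = 47500 + j52500
|N| = √(50² + 0²) ≈ 50, ∠N ≈ 0.00°
|D| = √(47500² + 52500²) ≈ 70799, ∠D ≈ 47.86°
∠H = 0.00° − 47.86° = -47.86°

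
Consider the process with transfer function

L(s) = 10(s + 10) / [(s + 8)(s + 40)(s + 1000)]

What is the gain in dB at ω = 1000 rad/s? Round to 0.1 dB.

At s = jω = j1000:
zero (s+10): 10 + j1000 → |·| = √(10²+1000²) = √1000100 ≈ 1000, ∠ = arctan(1000/10) ≈ 89.43°
pole (s+8): 8 + j1000 → |·| = √(8²+1000²) = √1000064 ≈ 1000, ∠ = arctan(1000/8) ≈ 89.54°
pole (s+40): 40 + j1000 → |·| = √(40²+1000²) = √1001600 ≈ 1000.8, ∠ = arctan(1000/40) ≈ 87.71°
pole (s+1000): 1000 + j1000 → |·| = √(1000²+1000²) = √2000000 ≈ 1414.2, ∠ = arctan(1000/1000) ≈ 45.00°
|L| = 10 · 1000 / 1.4153e+09 ≈ 7.0656e-06
Gain = 20 log₁₀(7.0656e-06) ≈ -103.02 dB

-103.0 dB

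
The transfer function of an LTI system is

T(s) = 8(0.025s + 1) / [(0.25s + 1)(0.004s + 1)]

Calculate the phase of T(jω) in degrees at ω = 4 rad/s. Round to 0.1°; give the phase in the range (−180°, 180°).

-40.2°

At ω = 4 rad/s:
zero (1 + j4·0.025) = 1 + j0.1 → |·| ≈ 1.005, ∠ ≈ 5.71°
pole (1 + j4·0.25) = 1 + j1 → |·| ≈ 1.4142, ∠ ≈ 45.00°
pole (1 + j4·0.004) = 1 + j0.016 → |·| ≈ 1.0001, ∠ ≈ 0.92°
∠T = (5.71°) − (45.00° + 0.92°) = -40.21°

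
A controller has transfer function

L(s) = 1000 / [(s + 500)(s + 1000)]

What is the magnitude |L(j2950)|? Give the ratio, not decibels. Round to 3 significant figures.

At s = jω = j2950:
pole (s+500): 500 + j2950 → |·| = √(500²+2950²) = √8952500 ≈ 2992.1, ∠ = arctan(2950/500) ≈ 80.38°
pole (s+1000): 1000 + j2950 → |·| = √(1000²+2950²) = √9702500 ≈ 3114.9, ∠ = arctan(2950/1000) ≈ 71.27°
|L| = 1000 / 9.3201e+06 ≈ 0.00010729

0.000107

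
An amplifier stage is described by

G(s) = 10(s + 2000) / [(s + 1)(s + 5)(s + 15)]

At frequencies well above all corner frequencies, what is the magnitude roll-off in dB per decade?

-40 dB/decade

Each pole contributes −20 dB/decade at high frequency; each zero contributes +20 dB/decade.
Net: 1 zero(s) − 3 pole(s) → -40 dB/decade.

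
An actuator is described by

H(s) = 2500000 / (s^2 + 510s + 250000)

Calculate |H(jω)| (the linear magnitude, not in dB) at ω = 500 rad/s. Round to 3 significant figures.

At s = jω = j500:
quadratic: (j500)² + 510·j500 + 250000 = 0 + j255000 → |·| ≈ 2.55e+05, ∠ ≈ 90.00°
|H| = 2500000 / 2.55e+05 ≈ 9.8039

9.80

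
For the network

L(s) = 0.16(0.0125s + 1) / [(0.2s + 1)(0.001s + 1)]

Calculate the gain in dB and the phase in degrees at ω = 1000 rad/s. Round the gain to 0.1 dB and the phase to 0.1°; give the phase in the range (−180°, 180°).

-43.0 dB, -49.3°

At ω = 1000 rad/s:
zero (1 + j1000·0.0125) = 1 + j12.5 → |·| ≈ 12.54, ∠ ≈ 85.43°
pole (1 + j1000·0.2) = 1 + j200 → |·| ≈ 200, ∠ ≈ 89.71°
pole (1 + j1000·0.001) = 1 + j1 → |·| ≈ 1.4142, ∠ ≈ 45.00°
|L| = 0.16 · 12.54 / (200 · 1.4142) ≈ 0.0070938
Gain = 20 log₁₀(0.0070938) ≈ -42.98 dB
∠L = (85.43°) − (89.71° + 45.00°) = -49.28°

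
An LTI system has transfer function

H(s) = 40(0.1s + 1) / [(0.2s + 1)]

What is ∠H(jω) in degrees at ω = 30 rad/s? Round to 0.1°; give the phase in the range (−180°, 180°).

-9.0°

At ω = 30 rad/s:
zero (1 + j30·0.1) = 1 + j3 → |·| ≈ 3.1623, ∠ ≈ 71.57°
pole (1 + j30·0.2) = 1 + j6 → |·| ≈ 6.0828, ∠ ≈ 80.54°
∠H = (71.57°) − (80.54°) = -8.97°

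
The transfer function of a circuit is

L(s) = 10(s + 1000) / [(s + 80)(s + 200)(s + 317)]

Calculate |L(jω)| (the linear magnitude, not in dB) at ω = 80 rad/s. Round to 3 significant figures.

0.00126

At s = jω = j80:
zero (s+1000): 1000 + j80 → |·| = √(1000²+80²) = √1006400 ≈ 1003.2, ∠ = arctan(80/1000) ≈ 4.57°
pole (s+80): 80 + j80 → |·| = √(80²+80²) = √12800 ≈ 113.14, ∠ = arctan(80/80) ≈ 45.00°
pole (s+200): 200 + j80 → |·| = √(200²+80²) = √46400 ≈ 215.41, ∠ = arctan(80/200) ≈ 21.80°
pole (s+317): 317 + j80 → |·| = √(317²+80²) = √106889 ≈ 326.94, ∠ = arctan(80/317) ≈ 14.16°
|L| = 10 · 1003.2 / 7.968e+06 ≈ 0.001259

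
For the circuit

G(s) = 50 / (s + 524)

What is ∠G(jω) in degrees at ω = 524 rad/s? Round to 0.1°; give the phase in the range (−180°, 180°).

Substitute s = j524:
Numerator: 50 = 50 + j0
Denominator: (j524) + 524 = 524 + j524
|N| = √(50² + 0²) ≈ 50, ∠N ≈ 0.00°
|D| = √(524² + 524²) ≈ 741.05, ∠D ≈ 45.00°
∠G = 0.00° − 45.00° = -45.00°

-45.0°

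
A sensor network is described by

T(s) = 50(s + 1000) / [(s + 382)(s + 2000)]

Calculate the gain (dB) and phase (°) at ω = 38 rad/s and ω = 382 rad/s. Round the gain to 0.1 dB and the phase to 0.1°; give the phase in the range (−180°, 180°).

ω = 38: -23.7 dB, -4.6°; ω = 382: -26.3 dB, -34.9°

At s = jω = j38:
zero (s+1000): 1000 + j38 → |·| = √(1000²+38²) = √1001444 ≈ 1000.7, ∠ = arctan(38/1000) ≈ 2.18°
pole (s+382): 382 + j38 → |·| = √(382²+38²) = √147368 ≈ 383.89, ∠ = arctan(38/382) ≈ 5.68°
pole (s+2000): 2000 + j38 → |·| = √(2000²+38²) = √4001444 ≈ 2000.4, ∠ = arctan(38/2000) ≈ 1.09°
|T| = 50 · 1000.7 / 7.6793e+05 ≈ 0.065156
Gain = 20 log₁₀(0.065156) ≈ -23.72 dB
∠T = 2.18° − 6.77° = -4.59°

At s = jω = j382:
zero (s+1000): 1000 + j382 → |·| = √(1000²+382²) = √1145924 ≈ 1070.5, ∠ = arctan(382/1000) ≈ 20.91°
pole (s+382): 382 + j382 → |·| = √(382²+382²) = √291848 ≈ 540.23, ∠ = arctan(382/382) ≈ 45.00°
pole (s+2000): 2000 + j382 → |·| = √(2000²+382²) = √4145924 ≈ 2036.2, ∠ = arctan(382/2000) ≈ 10.81°
|T| = 50 · 1070.5 / 1.1e+06 ≈ 0.048659
Gain = 20 log₁₀(0.048659) ≈ -26.26 dB
∠T = 20.91° − 55.81° = -34.90°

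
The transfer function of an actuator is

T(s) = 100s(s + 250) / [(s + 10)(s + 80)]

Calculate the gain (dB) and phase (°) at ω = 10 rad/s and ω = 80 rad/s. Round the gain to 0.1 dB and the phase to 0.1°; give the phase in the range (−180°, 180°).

ω = 10: 46.8 dB, 40.2°; ω = 80: 47.2 dB, -20.1°

At s = jω = j10:
zero (s+250): 250 + j10 → |·| = √(250²+10²) = √62600 ≈ 250.2, ∠ = arctan(10/250) ≈ 2.29°
zero at origin: s = j10 → |·| = 10, ∠ = 90.00°
pole (s+10): 10 + j10 → |·| = √(10²+10²) = √200 ≈ 14.142, ∠ = arctan(10/10) ≈ 45.00°
pole (s+80): 80 + j10 → |·| = √(80²+10²) = √6500 ≈ 80.623, ∠ = arctan(10/80) ≈ 7.13°
|T| = 100 · 2502 / 1140.2 ≈ 219.44
Gain = 20 log₁₀(219.44) ≈ 46.83 dB
∠T = 92.29° − 52.13° = 40.16°

At s = jω = j80:
zero (s+250): 250 + j80 → |·| = √(250²+80²) = √68900 ≈ 262.49, ∠ = arctan(80/250) ≈ 17.74°
zero at origin: s = j80 → |·| = 80, ∠ = 90.00°
pole (s+10): 10 + j80 → |·| = √(10²+80²) = √6500 ≈ 80.623, ∠ = arctan(80/10) ≈ 82.87°
pole (s+80): 80 + j80 → |·| = √(80²+80²) = √12800 ≈ 113.14, ∠ = arctan(80/80) ≈ 45.00°
|T| = 100 · 20999 / 9121.7 ≈ 230.21
Gain = 20 log₁₀(230.21) ≈ 47.24 dB
∠T = 107.74° − 127.87° = -20.13°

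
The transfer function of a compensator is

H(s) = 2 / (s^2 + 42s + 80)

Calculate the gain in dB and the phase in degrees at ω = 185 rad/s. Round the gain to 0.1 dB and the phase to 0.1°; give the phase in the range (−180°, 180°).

-84.9 dB, -167.2°

Substitute s = j185:
Numerator: 2 = 2 + j0
Denominator: (j185)^2 + 42(j185) + 80 = -34145 + j7770
|N| = √(2² + 0²) ≈ 2, ∠N ≈ 0.00°
|D| = √(34145² + 7770²) ≈ 35018, ∠D ≈ 167.18°
|H| = 2 / 35018 ≈ 5.7113e-05
Gain = 20 log₁₀(5.7113e-05) ≈ -84.87 dB
∠H = 0.00° − 167.18° = -167.18°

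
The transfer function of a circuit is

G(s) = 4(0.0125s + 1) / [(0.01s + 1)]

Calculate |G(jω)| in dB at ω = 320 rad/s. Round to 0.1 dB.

At ω = 320 rad/s:
zero (1 + j320·0.0125) = 1 + j4 → |·| ≈ 4.1231, ∠ ≈ 75.96°
pole (1 + j320·0.01) = 1 + j3.2 → |·| ≈ 3.3526, ∠ ≈ 72.65°
|G| = 4 · 4.1231 / (3.3526) ≈ 4.9193
Gain = 20 log₁₀(4.9193) ≈ 13.84 dB

13.8 dB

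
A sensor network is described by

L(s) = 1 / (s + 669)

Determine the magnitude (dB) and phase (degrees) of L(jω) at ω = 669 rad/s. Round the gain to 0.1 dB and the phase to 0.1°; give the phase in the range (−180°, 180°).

-59.5 dB, -45.0°

At s = jω = j669:
pole (s+669): 669 + j669 → |·| = √(669²+669²) = √895122 ≈ 946.11, ∠ = arctan(669/669) ≈ 45.00°
|L| = 1 / 946.11 ≈ 0.001057
Gain = 20 log₁₀(0.001057) ≈ -59.52 dB
∠L = 0.00° − 45.00° = -45.00°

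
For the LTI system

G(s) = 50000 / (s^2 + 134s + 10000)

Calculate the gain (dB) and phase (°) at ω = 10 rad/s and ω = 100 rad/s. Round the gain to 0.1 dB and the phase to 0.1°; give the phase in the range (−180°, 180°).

ω = 10: 14.0 dB, -7.7°; ω = 100: 11.4 dB, -90.0°

At s = jω = j10:
quadratic: (j10)² + 134·j10 + 10000 = 9900 + j1340 → |·| ≈ 9990.3, ∠ ≈ 7.71°
|G| = 50000 / 9990.3 ≈ 5.0049
Gain = 20 log₁₀(5.0049) ≈ 13.99 dB
∠G = 0.00° − 7.71° = -7.71°

At s = jω = j100:
quadratic: (j100)² + 134·j100 + 10000 = 0 + j13400 → |·| ≈ 13400, ∠ ≈ 90.00°
|G| = 50000 / 13400 ≈ 3.7313
Gain = 20 log₁₀(3.7313) ≈ 11.44 dB
∠G = 0.00° − 90.00° = -90.00°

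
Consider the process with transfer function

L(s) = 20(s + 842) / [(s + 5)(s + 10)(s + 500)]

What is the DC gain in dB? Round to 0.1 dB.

-3.4 dB

L(0) = 20·842 / (5·10·500) = 0.6736
20 log₁₀(0.6736) ≈ -3.43 dB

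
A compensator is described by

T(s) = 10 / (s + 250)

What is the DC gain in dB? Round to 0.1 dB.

-28.0 dB

T(0) = 10 / 250 = 0.04
20 log₁₀(0.04) ≈ -27.96 dB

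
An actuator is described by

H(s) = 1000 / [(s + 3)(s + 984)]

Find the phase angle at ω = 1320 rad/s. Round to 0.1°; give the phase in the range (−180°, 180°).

At s = jω = j1320:
pole (s+3): 3 + j1320 → |·| = √(3²+1320²) = √1742409 ≈ 1320, ∠ = arctan(1320/3) ≈ 89.87°
pole (s+984): 984 + j1320 → |·| = √(984²+1320²) = √2710656 ≈ 1646.4, ∠ = arctan(1320/984) ≈ 53.30°
∠H = 0.00° − 143.17° = -143.17°

-143.2°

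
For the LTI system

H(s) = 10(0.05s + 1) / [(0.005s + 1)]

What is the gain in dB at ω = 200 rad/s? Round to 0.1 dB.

37.0 dB

At ω = 200 rad/s:
zero (1 + j200·0.05) = 1 + j10 → |·| ≈ 10.05, ∠ ≈ 84.29°
pole (1 + j200·0.005) = 1 + j1 → |·| ≈ 1.4142, ∠ ≈ 45.00°
|H| = 10 · 10.05 / (1.4142) ≈ 71.065
Gain = 20 log₁₀(71.065) ≈ 37.03 dB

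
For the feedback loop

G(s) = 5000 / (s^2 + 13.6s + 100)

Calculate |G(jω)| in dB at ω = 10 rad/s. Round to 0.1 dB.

31.3 dB

At s = jω = j10:
quadratic: (j10)² + 13.6·j10 + 100 = 0 + j136 → |·| ≈ 136, ∠ ≈ 90.00°
|G| = 5000 / 136 ≈ 36.765
Gain = 20 log₁₀(36.765) ≈ 31.31 dB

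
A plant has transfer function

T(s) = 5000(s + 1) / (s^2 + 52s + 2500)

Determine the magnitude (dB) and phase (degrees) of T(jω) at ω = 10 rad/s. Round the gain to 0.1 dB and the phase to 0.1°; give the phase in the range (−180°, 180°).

At s = jω = j10:
zero (s+1): 1 + j10 → |·| = √(1²+10²) = √101 ≈ 10.05, ∠ = arctan(10/1) ≈ 84.29°
quadratic: (j10)² + 52·j10 + 2500 = 2400 + j520 → |·| ≈ 2455.7, ∠ ≈ 12.23°
|T| = 5000 · 10.05 / 2455.7 ≈ 20.463
Gain = 20 log₁₀(20.463) ≈ 26.22 dB
∠T = 84.29° − 12.23° = 72.06°

26.2 dB, 72.1°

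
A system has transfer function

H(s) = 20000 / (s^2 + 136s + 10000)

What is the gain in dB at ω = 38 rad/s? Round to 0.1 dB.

At s = jω = j38:
quadratic: (j38)² + 136·j38 + 10000 = 8556 + j5168 → |·| ≈ 9995.7, ∠ ≈ 31.13°
|H| = 20000 / 9995.7 ≈ 2.0009
Gain = 20 log₁₀(2.0009) ≈ 6.02 dB

6.0 dB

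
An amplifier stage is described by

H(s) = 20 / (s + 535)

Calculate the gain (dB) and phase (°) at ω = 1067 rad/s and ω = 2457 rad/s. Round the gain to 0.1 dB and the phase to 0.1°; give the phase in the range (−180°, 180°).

ω = 1067: -35.5 dB, -63.4°; ω = 2457: -42.0 dB, -77.7°

At s = jω = j1067:
pole (s+535): 535 + j1067 → |·| = √(535²+1067²) = √1424714 ≈ 1193.6, ∠ = arctan(1067/535) ≈ 63.37°
|H| = 20 / 1193.6 ≈ 0.016756
Gain = 20 log₁₀(0.016756) ≈ -35.52 dB
∠H = 0.00° − 63.37° = -63.37°

At s = jω = j2457:
pole (s+535): 535 + j2457 → |·| = √(535²+2457²) = √6323074 ≈ 2514.6, ∠ = arctan(2457/535) ≈ 77.72°
|H| = 20 / 2514.6 ≈ 0.0079536
Gain = 20 log₁₀(0.0079536) ≈ -41.99 dB
∠H = 0.00° − 77.72° = -77.72°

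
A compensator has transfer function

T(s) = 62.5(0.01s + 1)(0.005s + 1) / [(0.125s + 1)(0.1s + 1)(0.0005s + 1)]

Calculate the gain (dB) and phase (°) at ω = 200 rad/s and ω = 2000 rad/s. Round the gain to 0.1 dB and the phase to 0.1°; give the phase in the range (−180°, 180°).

ω = 200: -8.1 dB, -72.1°; ω = 2000: -15.0 dB, -53.1°

At ω = 200 rad/s:
zero (1 + j200·0.01) = 1 + j2 → |·| ≈ 2.2361, ∠ ≈ 63.43°
zero (1 + j200·0.005) = 1 + j1 → |·| ≈ 1.4142, ∠ ≈ 45.00°
pole (1 + j200·0.125) = 1 + j25 → |·| ≈ 25.02, ∠ ≈ 87.71°
pole (1 + j200·0.1) = 1 + j20 → |·| ≈ 20.025, ∠ ≈ 87.14°
pole (1 + j200·0.0005) = 1 + j0.1 → |·| ≈ 1.005, ∠ ≈ 5.71°
|T| = 62.5 · 2.2361 · 1.4142 / (25.02 · 20.025 · 1.005) ≈ 0.39251
Gain = 20 log₁₀(0.39251) ≈ -8.12 dB
∠T = (63.43° + 45.00°) − (87.71° + 87.14° + 5.71°) = -72.13°

At ω = 2000 rad/s:
zero (1 + j2000·0.01) = 1 + j20 → |·| ≈ 20.025, ∠ ≈ 87.14°
zero (1 + j2000·0.005) = 1 + j10 → |·| ≈ 10.05, ∠ ≈ 84.29°
pole (1 + j2000·0.125) = 1 + j250 → |·| ≈ 250, ∠ ≈ 89.77°
pole (1 + j2000·0.1) = 1 + j200 → |·| ≈ 200, ∠ ≈ 89.71°
pole (1 + j2000·0.0005) = 1 + j1 → |·| ≈ 1.4142, ∠ ≈ 45.00°
|T| = 62.5 · 20.025 · 10.05 / (250 · 200 · 1.4142) ≈ 0.17788
Gain = 20 log₁₀(0.17788) ≈ -15.00 dB
∠T = (87.14° + 84.29°) − (89.77° + 89.71° + 45.00°) = -53.05°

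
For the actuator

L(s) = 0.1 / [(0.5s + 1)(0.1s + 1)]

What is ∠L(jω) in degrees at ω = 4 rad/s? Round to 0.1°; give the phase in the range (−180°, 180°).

-85.2°

At ω = 4 rad/s:
pole (1 + j4·0.5) = 1 + j2 → |·| ≈ 2.2361, ∠ ≈ 63.43°
pole (1 + j4·0.1) = 1 + j0.4 → |·| ≈ 1.077, ∠ ≈ 21.80°
∠L = (0°) − (63.43° + 21.80°) = -85.23°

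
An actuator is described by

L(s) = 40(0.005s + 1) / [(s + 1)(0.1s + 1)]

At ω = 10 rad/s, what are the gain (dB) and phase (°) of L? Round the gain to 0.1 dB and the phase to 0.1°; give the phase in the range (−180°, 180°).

At ω = 10 rad/s:
zero (1 + j10·0.005) = 1 + j0.05 → |·| ≈ 1.0012, ∠ ≈ 2.86°
pole (1 + j10·1) = 1 + j10 → |·| ≈ 10.05, ∠ ≈ 84.29°
pole (1 + j10·0.1) = 1 + j1 → |·| ≈ 1.4142, ∠ ≈ 45.00°
|L| = 40 · 1.0012 / (10.05 · 1.4142) ≈ 2.8178
Gain = 20 log₁₀(2.8178) ≈ 9.00 dB
∠L = (2.86°) − (84.29° + 45.00°) = -126.43°

9.0 dB, -126.4°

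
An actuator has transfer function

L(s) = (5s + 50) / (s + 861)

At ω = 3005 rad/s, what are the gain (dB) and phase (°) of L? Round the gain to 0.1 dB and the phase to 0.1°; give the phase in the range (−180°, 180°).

Substitute s = j3005:
Numerator: 5(j3005) + 50 = 50 + j15025
Denominator: (j3005) + 861 = 861 + j3005
|N| = √(50² + 15025²) ≈ 15025, ∠N ≈ 89.81°
|D| = √(861² + 3005²) ≈ 3125.9, ∠D ≈ 74.01°
|L| = 15025 / 3125.9 ≈ 4.8066
Gain = 20 log₁₀(4.8066) ≈ 13.64 dB
∠L = 89.81° − 74.01° = 15.80°

13.6 dB, 15.8°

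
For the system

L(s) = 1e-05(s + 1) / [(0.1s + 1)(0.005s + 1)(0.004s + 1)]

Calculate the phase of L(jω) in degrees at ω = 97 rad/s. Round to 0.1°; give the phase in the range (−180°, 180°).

At ω = 97 rad/s:
zero (1 + j97·1) = 1 + j97 → |·| ≈ 97.005, ∠ ≈ 89.41°
pole (1 + j97·0.1) = 1 + j9.7 → |·| ≈ 9.7514, ∠ ≈ 84.11°
pole (1 + j97·0.005) = 1 + j0.485 → |·| ≈ 1.1114, ∠ ≈ 25.87°
pole (1 + j97·0.004) = 1 + j0.388 → |·| ≈ 1.0726, ∠ ≈ 21.21°
∠L = (89.41°) − (84.11° + 25.87° + 21.21°) = -41.78°

-41.8°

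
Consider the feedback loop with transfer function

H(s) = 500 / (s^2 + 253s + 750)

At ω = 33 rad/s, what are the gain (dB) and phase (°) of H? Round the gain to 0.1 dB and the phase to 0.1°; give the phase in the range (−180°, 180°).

-24.5 dB, -92.3°

Substitute s = j33:
Numerator: 500 = 500 + j0
Denominator: (j33)^2 + 253(j33) + 750 = -339 + j8349
|N| = √(500² + 0²) ≈ 500, ∠N ≈ 0.00°
|D| = √(339² + 8349²) ≈ 8355.9, ∠D ≈ 92.33°
|H| = 500 / 8355.9 ≈ 0.059838
Gain = 20 log₁₀(0.059838) ≈ -24.46 dB
∠H = 0.00° − 92.33° = -92.33°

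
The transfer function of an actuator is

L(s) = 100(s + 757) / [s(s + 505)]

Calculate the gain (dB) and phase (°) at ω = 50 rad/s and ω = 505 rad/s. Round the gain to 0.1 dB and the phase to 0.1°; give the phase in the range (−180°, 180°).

At s = jω = j50:
zero (s+757): 757 + j50 → |·| = √(757²+50²) = √575549 ≈ 758.65, ∠ = arctan(50/757) ≈ 3.78°
pole (s+505): 505 + j50 → |·| = √(505²+50²) = √257525 ≈ 507.47, ∠ = arctan(50/505) ≈ 5.65°
pole at origin: |s| = 50, ∠ = 90.00° (in denominator)
|L| = 100 · 758.65 / 25374 ≈ 2.9899
Gain = 20 log₁₀(2.9899) ≈ 9.51 dB
∠L = 3.78° − 95.65° = -91.87°

At s = jω = j505:
zero (s+757): 757 + j505 → |·| = √(757²+505²) = √828074 ≈ 909.99, ∠ = arctan(505/757) ≈ 33.71°
pole (s+505): 505 + j505 → |·| = √(505²+505²) = √510050 ≈ 714.18, ∠ = arctan(505/505) ≈ 45.00°
pole at origin: |s| = 505, ∠ = 90.00° (in denominator)
|L| = 100 · 909.99 / 3.6066e+05 ≈ 0.25231
Gain = 20 log₁₀(0.25231) ≈ -11.96 dB
∠L = 33.71° − 135.00° = -101.29°

ω = 50: 9.5 dB, -91.9°; ω = 505: -12.0 dB, -101.3°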